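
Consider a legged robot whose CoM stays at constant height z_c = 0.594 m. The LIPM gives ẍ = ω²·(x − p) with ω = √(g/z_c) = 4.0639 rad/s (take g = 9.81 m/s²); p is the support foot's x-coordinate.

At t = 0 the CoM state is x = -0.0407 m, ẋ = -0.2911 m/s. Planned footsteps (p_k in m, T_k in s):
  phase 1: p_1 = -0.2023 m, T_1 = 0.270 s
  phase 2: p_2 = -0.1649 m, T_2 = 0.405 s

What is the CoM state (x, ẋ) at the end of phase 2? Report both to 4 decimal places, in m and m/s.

phase 1: p=-0.2023, T=0.270, ωT=1.097253, cosh=1.664856, sinh=1.331069; start (x,ẋ)=(-0.040700, -0.291100) → end (x,ẋ)=(-0.028605, 0.389508)
phase 2: p=-0.1649, T=0.405, ωT=1.645880, cosh=2.689206, sinh=2.496363; start (x,ẋ)=(-0.028605, 0.389508) → end (x,ẋ)=(0.440892, 2.430180)

x = 0.4409, ẋ = 2.4302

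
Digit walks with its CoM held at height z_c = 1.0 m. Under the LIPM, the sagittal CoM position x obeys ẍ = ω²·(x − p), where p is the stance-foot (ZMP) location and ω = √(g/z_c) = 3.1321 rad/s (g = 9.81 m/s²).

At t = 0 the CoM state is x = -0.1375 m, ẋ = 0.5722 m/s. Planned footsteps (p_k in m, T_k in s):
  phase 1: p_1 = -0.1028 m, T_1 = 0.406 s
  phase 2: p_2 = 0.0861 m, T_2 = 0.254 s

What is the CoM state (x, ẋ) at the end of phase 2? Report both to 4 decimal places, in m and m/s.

phase 1: p=-0.1028, T=0.406, ωT=1.271633, cosh=1.923522, sinh=1.643149; start (x,ẋ)=(-0.137500, 0.572200) → end (x,ẋ)=(0.130639, 0.922056)
phase 2: p=0.0861, T=0.254, ωT=0.795553, cosh=1.333499, sinh=0.882168; start (x,ẋ)=(0.130639, 0.922056) → end (x,ẋ)=(0.405193, 1.352623)

x = 0.4052, ẋ = 1.3526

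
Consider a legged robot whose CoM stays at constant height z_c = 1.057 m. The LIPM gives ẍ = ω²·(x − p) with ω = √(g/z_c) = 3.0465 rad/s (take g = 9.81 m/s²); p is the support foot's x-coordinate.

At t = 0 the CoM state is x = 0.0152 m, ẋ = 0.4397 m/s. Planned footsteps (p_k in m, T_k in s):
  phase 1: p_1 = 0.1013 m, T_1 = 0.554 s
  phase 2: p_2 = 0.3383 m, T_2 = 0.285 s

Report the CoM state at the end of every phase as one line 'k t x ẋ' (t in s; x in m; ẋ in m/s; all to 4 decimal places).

1 0.5540 0.2374 0.5445
2 0.8390 0.3724 0.4614

phase 1: p=0.1013, T=0.554, ωT=1.687761, cosh=2.796147, sinh=2.611213; start (x,ẋ)=(0.015200, 0.439700) → end (x,ẋ)=(0.237427, 0.544535)
phase 2: p=0.3383, T=0.285, ωT=0.868252, cosh=1.401214, sinh=0.981530; start (x,ẋ)=(0.237427, 0.544535) → end (x,ẋ)=(0.372395, 0.461376)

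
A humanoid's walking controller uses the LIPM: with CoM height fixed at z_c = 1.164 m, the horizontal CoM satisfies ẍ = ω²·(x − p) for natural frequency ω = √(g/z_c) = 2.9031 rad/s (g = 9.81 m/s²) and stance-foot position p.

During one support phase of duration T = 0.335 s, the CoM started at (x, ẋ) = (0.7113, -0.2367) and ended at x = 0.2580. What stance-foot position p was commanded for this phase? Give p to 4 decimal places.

ωT = 2.9031·0.335 = 0.972538; cosh(ωT) = 1.511386, sinh(ωT) = 1.133264
x(T) = p + (x₀−p)·cosh(ωT) + (ẋ₀/ω)·sinh(ωT) ⇒ p·(1 − cosh) = x(T) − x₀·cosh − (ẋ₀/ω)·sinh
numerator   = 0.2580 − (0.7113)·1.511386 − (-0.2367/2.9031)·1.133264 = -0.724650
denominator = 1 − 1.511386 = -0.511386
p = -0.724650 / -0.511386 = 1.4170

p = 1.4170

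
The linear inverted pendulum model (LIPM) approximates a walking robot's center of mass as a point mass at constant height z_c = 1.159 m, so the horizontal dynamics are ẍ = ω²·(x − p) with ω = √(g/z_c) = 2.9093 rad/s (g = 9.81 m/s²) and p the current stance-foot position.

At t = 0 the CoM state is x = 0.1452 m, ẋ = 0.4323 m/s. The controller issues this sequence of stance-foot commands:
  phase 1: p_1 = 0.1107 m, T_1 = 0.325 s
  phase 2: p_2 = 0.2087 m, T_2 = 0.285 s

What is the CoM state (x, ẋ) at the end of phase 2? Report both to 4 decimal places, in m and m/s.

phase 1: p=0.1107, T=0.325, ωT=0.945523, cosh=1.481317, sinh=1.092841; start (x,ẋ)=(0.145200, 0.432300) → end (x,ẋ)=(0.324193, 0.750063)
phase 2: p=0.2087, T=0.285, ωT=0.829150, cosh=1.363896, sinh=0.927476; start (x,ẋ)=(0.324193, 0.750063) → end (x,ẋ)=(0.605339, 1.334644)

x = 0.6053, ẋ = 1.3346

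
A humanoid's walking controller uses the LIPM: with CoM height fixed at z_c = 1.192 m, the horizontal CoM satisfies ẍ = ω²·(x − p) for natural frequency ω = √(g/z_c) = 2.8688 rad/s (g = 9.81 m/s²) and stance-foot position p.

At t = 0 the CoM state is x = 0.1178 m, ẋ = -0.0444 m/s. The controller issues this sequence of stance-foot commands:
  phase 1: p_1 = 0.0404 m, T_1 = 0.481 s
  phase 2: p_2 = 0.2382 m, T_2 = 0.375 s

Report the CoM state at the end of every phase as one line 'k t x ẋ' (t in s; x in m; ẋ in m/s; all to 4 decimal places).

1 0.4810 0.1751 0.3195
2 0.8560 0.2793 0.2885

phase 1: p=0.0404, T=0.481, ωT=1.379893, cosh=2.113041, sinh=1.861435; start (x,ẋ)=(0.117800, -0.044400) → end (x,ẋ)=(0.175140, 0.319504)
phase 2: p=0.2382, T=0.375, ωT=1.075800, cosh=1.636681, sinh=1.295657; start (x,ẋ)=(0.175140, 0.319504) → end (x,ẋ)=(0.279291, 0.288533)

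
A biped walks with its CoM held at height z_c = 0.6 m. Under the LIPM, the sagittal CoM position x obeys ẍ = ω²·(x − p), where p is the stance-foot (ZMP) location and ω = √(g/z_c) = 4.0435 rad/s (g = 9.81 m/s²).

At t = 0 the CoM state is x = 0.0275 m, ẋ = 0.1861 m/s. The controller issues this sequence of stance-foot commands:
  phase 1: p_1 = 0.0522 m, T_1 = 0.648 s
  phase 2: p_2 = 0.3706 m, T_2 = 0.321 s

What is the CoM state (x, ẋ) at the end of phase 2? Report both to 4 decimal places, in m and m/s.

phase 1: p=0.0522, T=0.648, ωT=2.620188, cosh=6.905548, sinh=6.832758; start (x,ẋ)=(0.027500, 0.186100) → end (x,ẋ)=(0.196107, 0.602704)
phase 2: p=0.3706, T=0.321, ωT=1.297964, cosh=1.967460, sinh=1.694372; start (x,ẋ)=(0.196107, 0.602704) → end (x,ẋ)=(0.279847, -0.009688)

x = 0.2798, ẋ = -0.0097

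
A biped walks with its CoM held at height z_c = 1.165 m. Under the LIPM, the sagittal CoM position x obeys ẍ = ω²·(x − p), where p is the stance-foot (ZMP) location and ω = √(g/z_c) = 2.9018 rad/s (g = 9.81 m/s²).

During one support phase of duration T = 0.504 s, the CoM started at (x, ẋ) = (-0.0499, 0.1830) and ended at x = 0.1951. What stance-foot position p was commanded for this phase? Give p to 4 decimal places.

p = -0.1411

ωT = 2.9018·0.504 = 1.462507; cosh(ωT) = 2.274212, sinh(ωT) = 2.042557
x(T) = p + (x₀−p)·cosh(ωT) + (ẋ₀/ω)·sinh(ωT) ⇒ p·(1 − cosh) = x(T) − x₀·cosh − (ẋ₀/ω)·sinh
numerator   = 0.1951 − (-0.0499)·2.274212 − (0.1830/2.9018)·2.042557 = 0.179771
denominator = 1 − 2.274212 = -1.274212
p = 0.179771 / -1.274212 = -0.1411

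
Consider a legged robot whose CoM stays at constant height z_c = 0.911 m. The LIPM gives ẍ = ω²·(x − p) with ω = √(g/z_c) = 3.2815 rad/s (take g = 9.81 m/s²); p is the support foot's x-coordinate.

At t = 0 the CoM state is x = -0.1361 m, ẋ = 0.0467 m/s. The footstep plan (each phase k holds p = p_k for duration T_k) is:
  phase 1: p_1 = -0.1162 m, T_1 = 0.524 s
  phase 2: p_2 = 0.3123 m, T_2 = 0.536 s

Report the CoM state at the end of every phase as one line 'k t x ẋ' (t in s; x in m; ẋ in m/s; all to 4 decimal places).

phase 1: p=-0.1162, T=0.524, ωT=1.719506, cosh=2.880463, sinh=2.701308; start (x,ẋ)=(-0.136100, 0.046700) → end (x,ẋ)=(-0.135078, -0.041883)
phase 2: p=0.3123, T=0.536, ωT=1.758884, cosh=2.989096, sinh=2.816859; start (x,ẋ)=(-0.135078, -0.041883) → end (x,ẋ)=(-1.060908, -4.260541)

1 0.5240 -0.1351 -0.0419
2 1.0600 -1.0609 -4.2605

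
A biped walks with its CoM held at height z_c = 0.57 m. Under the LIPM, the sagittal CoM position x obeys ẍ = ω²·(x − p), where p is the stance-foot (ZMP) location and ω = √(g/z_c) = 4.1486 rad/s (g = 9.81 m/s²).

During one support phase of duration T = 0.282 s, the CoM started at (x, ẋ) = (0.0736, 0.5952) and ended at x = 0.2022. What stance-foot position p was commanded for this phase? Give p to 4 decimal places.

p = 0.1783

ωT = 4.1486·0.282 = 1.169905; cosh(ωT) = 1.766042, sinh(ωT) = 1.455645
x(T) = p + (x₀−p)·cosh(ωT) + (ẋ₀/ω)·sinh(ωT) ⇒ p·(1 − cosh) = x(T) − x₀·cosh − (ẋ₀/ω)·sinh
numerator   = 0.2022 − (0.0736)·1.766042 − (0.5952/4.1486)·1.455645 = -0.136622
denominator = 1 − 1.766042 = -0.766042
p = -0.136622 / -0.766042 = 0.1783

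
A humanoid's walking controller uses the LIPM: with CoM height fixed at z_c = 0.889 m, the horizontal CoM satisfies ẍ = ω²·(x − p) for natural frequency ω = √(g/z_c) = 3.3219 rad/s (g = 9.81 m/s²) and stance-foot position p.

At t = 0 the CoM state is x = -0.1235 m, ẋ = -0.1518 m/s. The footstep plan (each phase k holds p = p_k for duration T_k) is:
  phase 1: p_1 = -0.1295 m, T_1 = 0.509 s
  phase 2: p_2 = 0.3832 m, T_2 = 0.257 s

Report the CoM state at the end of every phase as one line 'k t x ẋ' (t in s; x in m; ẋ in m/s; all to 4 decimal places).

phase 1: p=-0.1295, T=0.509, ωT=1.690847, cosh=2.804218, sinh=2.619855; start (x,ẋ)=(-0.123500, -0.151800) → end (x,ẋ)=(-0.232394, -0.373463)
phase 2: p=0.3832, T=0.257, ωT=0.853728, cosh=1.387105, sinh=0.961281; start (x,ẋ)=(-0.232394, -0.373463) → end (x,ẋ)=(-0.578765, -2.483794)

1 0.5090 -0.2324 -0.3735
2 0.7660 -0.5788 -2.4838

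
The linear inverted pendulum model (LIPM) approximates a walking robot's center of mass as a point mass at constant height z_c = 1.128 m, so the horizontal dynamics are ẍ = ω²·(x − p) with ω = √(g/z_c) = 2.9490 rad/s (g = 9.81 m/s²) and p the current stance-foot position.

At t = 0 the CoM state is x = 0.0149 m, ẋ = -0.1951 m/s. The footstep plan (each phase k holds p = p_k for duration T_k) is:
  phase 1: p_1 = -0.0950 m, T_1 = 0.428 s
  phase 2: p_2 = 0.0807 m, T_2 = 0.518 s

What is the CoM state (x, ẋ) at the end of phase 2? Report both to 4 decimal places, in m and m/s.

phase 1: p=-0.0950, T=0.428, ωT=1.262172, cosh=1.908063, sinh=1.625024; start (x,ẋ)=(0.014900, -0.195100) → end (x,ẋ)=(0.007188, 0.154399)
phase 2: p=0.0807, T=0.518, ωT=1.527582, cosh=2.412042, sinh=2.194982; start (x,ẋ)=(0.007188, 0.154399) → end (x,ẋ)=(0.018307, -0.103427)

x = 0.0183, ẋ = -0.1034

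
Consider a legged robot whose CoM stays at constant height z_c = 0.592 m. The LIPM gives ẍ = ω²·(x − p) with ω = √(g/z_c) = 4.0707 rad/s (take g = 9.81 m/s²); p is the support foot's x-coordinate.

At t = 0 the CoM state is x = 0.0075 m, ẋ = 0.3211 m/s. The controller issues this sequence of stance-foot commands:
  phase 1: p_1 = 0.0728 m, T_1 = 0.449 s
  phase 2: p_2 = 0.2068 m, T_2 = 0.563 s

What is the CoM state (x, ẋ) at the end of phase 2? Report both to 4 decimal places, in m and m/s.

phase 1: p=0.0728, T=0.449, ωT=1.827744, cosh=3.190308, sinh=3.029532; start (x,ẋ)=(0.007500, 0.321100) → end (x,ẋ)=(0.103445, 0.219108)
phase 2: p=0.2068, T=0.563, ωT=2.291804, cosh=4.996927, sinh=4.895843; start (x,ẋ)=(0.103445, 0.219108) → end (x,ẋ)=(-0.046137, -0.964954)

x = -0.0461, ẋ = -0.9650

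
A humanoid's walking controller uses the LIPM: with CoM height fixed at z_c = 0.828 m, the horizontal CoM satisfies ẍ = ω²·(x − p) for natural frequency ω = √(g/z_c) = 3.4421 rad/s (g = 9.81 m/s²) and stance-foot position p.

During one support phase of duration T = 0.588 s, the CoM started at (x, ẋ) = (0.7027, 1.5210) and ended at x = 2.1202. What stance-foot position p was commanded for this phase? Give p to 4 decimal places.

ωT = 3.4421·0.588 = 2.023955; cosh(ωT) = 3.850164, sinh(ωT) = 3.718032
x(T) = p + (x₀−p)·cosh(ωT) + (ẋ₀/ω)·sinh(ωT) ⇒ p·(1 − cosh) = x(T) − x₀·cosh − (ẋ₀/ω)·sinh
numerator   = 2.1202 − (0.7027)·3.850164 − (1.5210/3.4421)·3.718032 = -2.228240
denominator = 1 − 3.850164 = -2.850164
p = -2.228240 / -2.850164 = 0.7818

p = 0.7818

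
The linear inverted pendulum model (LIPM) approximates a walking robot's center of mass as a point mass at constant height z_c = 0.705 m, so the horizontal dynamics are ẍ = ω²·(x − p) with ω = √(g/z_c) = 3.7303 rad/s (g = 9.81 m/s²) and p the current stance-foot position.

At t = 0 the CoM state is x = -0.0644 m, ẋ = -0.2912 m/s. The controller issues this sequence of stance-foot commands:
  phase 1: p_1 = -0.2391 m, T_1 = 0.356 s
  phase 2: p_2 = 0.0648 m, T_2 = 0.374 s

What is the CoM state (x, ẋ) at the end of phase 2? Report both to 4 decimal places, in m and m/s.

phase 1: p=-0.2391, T=0.356, ωT=1.327987, cosh=2.019225, sinh=1.754214; start (x,ẋ)=(-0.064400, -0.291200) → end (x,ẋ)=(-0.023281, 0.555194)
phase 2: p=0.0648, T=0.374, ωT=1.395132, cosh=2.141654, sinh=1.893854; start (x,ẋ)=(-0.023281, 0.555194) → end (x,ẋ)=(0.158029, 0.566770)

x = 0.1580, ẋ = 0.5668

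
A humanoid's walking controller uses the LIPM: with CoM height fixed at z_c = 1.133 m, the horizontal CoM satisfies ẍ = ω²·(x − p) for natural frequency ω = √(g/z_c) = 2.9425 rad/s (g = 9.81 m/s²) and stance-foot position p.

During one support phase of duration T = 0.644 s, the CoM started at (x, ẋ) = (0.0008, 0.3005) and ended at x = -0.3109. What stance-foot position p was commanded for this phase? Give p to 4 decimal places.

p = 0.2689

ωT = 2.9425·0.644 = 1.894970; cosh(ωT) = 3.401336, sinh(ωT) = 3.251013
x(T) = p + (x₀−p)·cosh(ωT) + (ẋ₀/ω)·sinh(ωT) ⇒ p·(1 − cosh) = x(T) − x₀·cosh − (ẋ₀/ω)·sinh
numerator   = -0.3109 − (0.0008)·3.401336 − (0.3005/2.9425)·3.251013 = -0.645628
denominator = 1 − 3.401336 = -2.401336
p = -0.645628 / -2.401336 = 0.2689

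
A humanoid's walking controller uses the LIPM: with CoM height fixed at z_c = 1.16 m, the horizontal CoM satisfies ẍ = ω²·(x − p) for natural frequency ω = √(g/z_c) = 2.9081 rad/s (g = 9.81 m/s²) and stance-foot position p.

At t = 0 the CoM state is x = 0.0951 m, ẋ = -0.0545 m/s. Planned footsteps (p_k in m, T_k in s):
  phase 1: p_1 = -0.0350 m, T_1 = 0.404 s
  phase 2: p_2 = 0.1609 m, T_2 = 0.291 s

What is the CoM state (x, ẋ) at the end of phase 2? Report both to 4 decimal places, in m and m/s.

x = 0.3206, ẋ = 0.6516

phase 1: p=-0.0350, T=0.404, ωT=1.174872, cosh=1.773294, sinh=1.464436; start (x,ẋ)=(0.095100, -0.054500) → end (x,ẋ)=(0.168261, 0.457416)
phase 2: p=0.1609, T=0.291, ωT=0.846257, cosh=1.379962, sinh=0.950944; start (x,ẋ)=(0.168261, 0.457416) → end (x,ẋ)=(0.320632, 0.651572)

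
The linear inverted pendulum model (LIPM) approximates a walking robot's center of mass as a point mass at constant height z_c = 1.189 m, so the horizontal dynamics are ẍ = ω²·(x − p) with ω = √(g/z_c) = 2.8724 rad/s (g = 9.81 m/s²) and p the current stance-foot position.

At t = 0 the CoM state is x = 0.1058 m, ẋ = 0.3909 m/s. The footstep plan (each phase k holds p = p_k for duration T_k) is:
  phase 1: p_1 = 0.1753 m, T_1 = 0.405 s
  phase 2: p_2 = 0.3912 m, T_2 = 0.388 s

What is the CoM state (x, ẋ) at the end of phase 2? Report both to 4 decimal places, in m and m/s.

x = 0.3410, ẋ = 0.1198

phase 1: p=0.1753, T=0.405, ωT=1.163322, cosh=1.756497, sinh=1.444051; start (x,ẋ)=(0.105800, 0.390900) → end (x,ẋ)=(0.249742, 0.398336)
phase 2: p=0.3912, T=0.388, ωT=1.114491, cosh=1.688050, sinh=1.359967; start (x,ẋ)=(0.249742, 0.398336) → end (x,ẋ)=(0.341008, 0.119823)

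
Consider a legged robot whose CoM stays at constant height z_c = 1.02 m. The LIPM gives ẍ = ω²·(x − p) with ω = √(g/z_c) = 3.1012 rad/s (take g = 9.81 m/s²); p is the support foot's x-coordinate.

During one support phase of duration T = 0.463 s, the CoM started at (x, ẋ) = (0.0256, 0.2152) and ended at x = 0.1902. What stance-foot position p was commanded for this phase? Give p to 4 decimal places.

p = 0.0035

ωT = 3.1012·0.463 = 1.435856; cosh(ωT) = 2.220576, sinh(ωT) = 1.982664
x(T) = p + (x₀−p)·cosh(ωT) + (ẋ₀/ω)·sinh(ωT) ⇒ p·(1 − cosh) = x(T) − x₀·cosh − (ẋ₀/ω)·sinh
numerator   = 0.1902 − (0.0256)·2.220576 − (0.2152/3.1012)·1.982664 = -0.004229
denominator = 1 − 2.220576 = -1.220576
p = -0.004229 / -1.220576 = 0.0035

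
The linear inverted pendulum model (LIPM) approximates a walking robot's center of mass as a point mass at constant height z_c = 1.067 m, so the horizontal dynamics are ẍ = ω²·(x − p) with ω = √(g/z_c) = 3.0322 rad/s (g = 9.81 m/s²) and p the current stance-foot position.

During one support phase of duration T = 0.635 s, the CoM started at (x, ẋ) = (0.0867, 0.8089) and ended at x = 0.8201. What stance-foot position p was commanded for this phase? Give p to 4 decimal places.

p = 0.1514

ωT = 3.0322·0.635 = 1.925447; cosh(ωT) = 3.502012, sinh(ωT) = 3.356202
x(T) = p + (x₀−p)·cosh(ωT) + (ẋ₀/ω)·sinh(ωT) ⇒ p·(1 − cosh) = x(T) − x₀·cosh − (ẋ₀/ω)·sinh
numerator   = 0.8201 − (0.0867)·3.502012 − (0.8089/3.0322)·3.356202 = -0.378858
denominator = 1 − 3.502012 = -2.502012
p = -0.378858 / -2.502012 = 0.1514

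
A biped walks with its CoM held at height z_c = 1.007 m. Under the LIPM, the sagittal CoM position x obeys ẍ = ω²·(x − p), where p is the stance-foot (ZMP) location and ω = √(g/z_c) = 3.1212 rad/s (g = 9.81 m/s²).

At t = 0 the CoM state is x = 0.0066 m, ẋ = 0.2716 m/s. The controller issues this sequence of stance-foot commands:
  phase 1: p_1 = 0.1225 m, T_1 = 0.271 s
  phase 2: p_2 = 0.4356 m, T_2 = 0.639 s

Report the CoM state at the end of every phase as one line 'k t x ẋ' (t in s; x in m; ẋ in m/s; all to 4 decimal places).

phase 1: p=0.1225, T=0.271, ωT=0.845845, cosh=1.379570, sinh=0.950376; start (x,ẋ)=(0.006600, 0.271600) → end (x,ẋ)=(0.045307, 0.030896)
phase 2: p=0.4356, T=0.639, ωT=1.994447, cosh=3.742113, sinh=3.606024; start (x,ẋ)=(0.045307, 0.030896) → end (x,ẋ)=(-0.989224, -4.277176)

1 0.2710 0.0453 0.0309
2 0.9100 -0.9892 -4.2772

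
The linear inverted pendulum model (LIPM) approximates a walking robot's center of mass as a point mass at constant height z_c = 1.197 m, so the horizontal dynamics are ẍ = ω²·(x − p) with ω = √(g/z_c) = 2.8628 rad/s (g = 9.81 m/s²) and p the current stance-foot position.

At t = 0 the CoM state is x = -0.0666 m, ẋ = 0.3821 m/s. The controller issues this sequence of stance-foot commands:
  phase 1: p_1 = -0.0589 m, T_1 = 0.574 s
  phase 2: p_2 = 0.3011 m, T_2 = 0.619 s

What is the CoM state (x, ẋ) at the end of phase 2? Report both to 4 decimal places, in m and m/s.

x = 1.1226, ẋ = 2.5403

phase 1: p=-0.0589, T=0.574, ωT=1.643247, cosh=2.682644, sinh=2.489293; start (x,ẋ)=(-0.066600, 0.382100) → end (x,ẋ)=(0.252691, 0.970165)
phase 2: p=0.3011, T=0.619, ωT=1.772073, cosh=3.026509, sinh=2.856529; start (x,ẋ)=(0.252691, 0.970165) → end (x,ẋ)=(1.122631, 2.540344)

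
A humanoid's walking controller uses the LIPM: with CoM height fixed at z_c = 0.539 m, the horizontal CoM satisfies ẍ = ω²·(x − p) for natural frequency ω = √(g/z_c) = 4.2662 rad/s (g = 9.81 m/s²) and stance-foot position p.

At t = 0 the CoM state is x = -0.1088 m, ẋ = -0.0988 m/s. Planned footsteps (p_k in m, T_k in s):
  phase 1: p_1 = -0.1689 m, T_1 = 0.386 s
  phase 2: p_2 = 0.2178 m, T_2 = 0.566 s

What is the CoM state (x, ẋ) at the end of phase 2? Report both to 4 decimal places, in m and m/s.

x = -0.8892, ẋ = -4.5815

phase 1: p=-0.1689, T=0.386, ωT=1.646753, cosh=2.691388, sinh=2.498713; start (x,ẋ)=(-0.108800, -0.098800) → end (x,ẋ)=(-0.065015, 0.374758)
phase 2: p=0.2178, T=0.566, ωT=2.414669, cosh=5.637733, sinh=5.548336; start (x,ẋ)=(-0.065015, 0.374758) → end (x,ẋ)=(-0.889249, -4.581530)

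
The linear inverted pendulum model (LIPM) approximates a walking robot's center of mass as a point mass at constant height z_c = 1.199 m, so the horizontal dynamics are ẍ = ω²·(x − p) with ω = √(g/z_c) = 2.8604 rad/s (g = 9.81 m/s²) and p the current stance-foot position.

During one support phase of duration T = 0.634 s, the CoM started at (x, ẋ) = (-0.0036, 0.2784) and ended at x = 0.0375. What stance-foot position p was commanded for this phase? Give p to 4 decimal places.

p = 0.1125

ωT = 2.8604·0.634 = 1.813494; cosh(ωT) = 3.147458, sinh(ωT) = 2.984374
x(T) = p + (x₀−p)·cosh(ωT) + (ẋ₀/ω)·sinh(ωT) ⇒ p·(1 − cosh) = x(T) − x₀·cosh − (ẋ₀/ω)·sinh
numerator   = 0.0375 − (-0.0036)·3.147458 − (0.2784/2.8604)·2.984374 = -0.241635
denominator = 1 − 3.147458 = -2.147458
p = -0.241635 / -2.147458 = 0.1125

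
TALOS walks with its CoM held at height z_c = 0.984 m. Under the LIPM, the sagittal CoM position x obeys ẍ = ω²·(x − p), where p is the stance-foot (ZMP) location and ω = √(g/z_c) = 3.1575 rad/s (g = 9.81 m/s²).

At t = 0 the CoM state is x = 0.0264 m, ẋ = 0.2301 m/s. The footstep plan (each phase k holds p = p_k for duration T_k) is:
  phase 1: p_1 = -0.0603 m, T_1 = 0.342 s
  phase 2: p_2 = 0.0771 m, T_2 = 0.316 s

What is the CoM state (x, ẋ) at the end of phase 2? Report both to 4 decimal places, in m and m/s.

phase 1: p=-0.0603, T=0.342, ωT=1.079865, cosh=1.641962, sinh=1.302320; start (x,ẋ)=(0.026400, 0.230100) → end (x,ẋ)=(0.176964, 0.734332)
phase 2: p=0.0771, T=0.316, ωT=0.997770, cosh=1.540464, sinh=1.171763; start (x,ẋ)=(0.176964, 0.734332) → end (x,ẋ)=(0.503450, 1.500692)

x = 0.5035, ẋ = 1.5007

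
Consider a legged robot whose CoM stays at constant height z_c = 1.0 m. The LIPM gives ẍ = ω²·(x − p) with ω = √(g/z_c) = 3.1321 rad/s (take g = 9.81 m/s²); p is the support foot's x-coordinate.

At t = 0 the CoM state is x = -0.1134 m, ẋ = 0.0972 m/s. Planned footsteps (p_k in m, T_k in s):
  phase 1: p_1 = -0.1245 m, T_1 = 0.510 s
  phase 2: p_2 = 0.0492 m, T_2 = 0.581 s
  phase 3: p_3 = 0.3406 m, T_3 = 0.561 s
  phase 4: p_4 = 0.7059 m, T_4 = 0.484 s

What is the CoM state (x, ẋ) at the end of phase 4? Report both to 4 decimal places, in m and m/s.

x = -1.2130, ẋ = -5.7210

phase 1: p=-0.1245, T=0.510, ωT=1.597371, cosh=2.571228, sinh=2.368800; start (x,ẋ)=(-0.113400, 0.097200) → end (x,ẋ)=(-0.022447, 0.332278)
phase 2: p=0.0492, T=0.581, ωT=1.819750, cosh=3.166191, sinh=3.004125; start (x,ẋ)=(-0.022447, 0.332278) → end (x,ẋ)=(0.141052, 0.377910)
phase 3: p=0.3406, T=0.561, ωT=1.757108, cosh=2.984098, sinh=2.811555; start (x,ẋ)=(0.141052, 0.377910) → end (x,ẋ)=(0.084365, -0.629509)
phase 4: p=0.7059, T=0.484, ωT=1.515936, cosh=2.386643, sinh=2.167040; start (x,ẋ)=(0.084365, -0.629509) → end (x,ẋ)=(-1.213028, -5.721013)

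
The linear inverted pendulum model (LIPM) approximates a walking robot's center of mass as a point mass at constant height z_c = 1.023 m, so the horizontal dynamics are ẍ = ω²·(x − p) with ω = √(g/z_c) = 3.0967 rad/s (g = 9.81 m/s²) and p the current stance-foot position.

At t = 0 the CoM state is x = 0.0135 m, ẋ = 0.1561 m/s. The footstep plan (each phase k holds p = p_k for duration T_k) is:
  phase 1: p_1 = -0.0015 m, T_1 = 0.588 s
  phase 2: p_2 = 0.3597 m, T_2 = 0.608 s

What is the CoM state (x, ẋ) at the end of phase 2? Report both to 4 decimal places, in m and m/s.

x = 0.4725, ẋ = 0.5224

phase 1: p=-0.0015, T=0.588, ωT=1.820860, cosh=3.169526, sinh=3.007640; start (x,ẋ)=(0.013500, 0.156100) → end (x,ẋ)=(0.197654, 0.634469)
phase 2: p=0.3597, T=0.608, ωT=1.882794, cosh=3.362001, sinh=3.209837; start (x,ẋ)=(0.197654, 0.634469) → end (x,ẋ)=(0.472549, 0.522361)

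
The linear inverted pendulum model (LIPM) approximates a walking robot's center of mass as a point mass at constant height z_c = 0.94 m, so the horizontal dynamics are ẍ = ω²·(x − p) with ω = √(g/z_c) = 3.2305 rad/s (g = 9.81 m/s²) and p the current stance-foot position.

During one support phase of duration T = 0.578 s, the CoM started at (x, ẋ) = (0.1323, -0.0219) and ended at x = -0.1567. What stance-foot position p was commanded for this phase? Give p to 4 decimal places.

p = 0.2480

ωT = 3.2305·0.578 = 1.867229; cosh(ωT) = 3.312447, sinh(ωT) = 3.157895
x(T) = p + (x₀−p)·cosh(ωT) + (ẋ₀/ω)·sinh(ωT) ⇒ p·(1 − cosh) = x(T) − x₀·cosh − (ẋ₀/ω)·sinh
numerator   = -0.1567 − (0.1323)·3.312447 − (-0.0219/3.2305)·3.157895 = -0.573529
denominator = 1 − 3.312447 = -2.312447
p = -0.573529 / -2.312447 = 0.2480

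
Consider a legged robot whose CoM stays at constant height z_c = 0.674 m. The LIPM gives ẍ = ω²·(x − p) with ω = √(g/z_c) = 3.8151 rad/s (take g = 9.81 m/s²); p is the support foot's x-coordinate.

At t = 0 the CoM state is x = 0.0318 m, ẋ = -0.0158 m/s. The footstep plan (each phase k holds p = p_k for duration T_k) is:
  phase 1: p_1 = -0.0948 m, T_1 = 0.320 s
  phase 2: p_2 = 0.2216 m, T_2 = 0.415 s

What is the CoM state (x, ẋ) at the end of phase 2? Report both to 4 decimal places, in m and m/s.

x = 0.4335, ẋ = 1.0262

phase 1: p=-0.0948, T=0.320, ωT=1.220832, cosh=1.842496, sinh=1.547511; start (x,ẋ)=(0.031800, -0.015800) → end (x,ẋ)=(0.132051, 0.718324)
phase 2: p=0.2216, T=0.415, ωT=1.583266, cosh=2.538072, sinh=2.332769; start (x,ẋ)=(0.132051, 0.718324) → end (x,ẋ)=(0.433542, 1.026194)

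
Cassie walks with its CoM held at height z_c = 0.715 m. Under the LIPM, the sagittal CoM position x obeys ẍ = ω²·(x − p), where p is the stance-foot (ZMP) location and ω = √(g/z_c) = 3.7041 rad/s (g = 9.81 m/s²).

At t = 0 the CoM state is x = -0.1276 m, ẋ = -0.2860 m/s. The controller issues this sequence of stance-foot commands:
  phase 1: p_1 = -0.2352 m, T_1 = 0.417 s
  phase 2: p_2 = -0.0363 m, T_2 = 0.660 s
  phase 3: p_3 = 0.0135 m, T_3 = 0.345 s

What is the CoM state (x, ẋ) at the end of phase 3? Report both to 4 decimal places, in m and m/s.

x = -1.2534, ẋ = -4.6272

phase 1: p=-0.2352, T=0.417, ωT=1.544610, cosh=2.449769, sinh=2.236374; start (x,ẋ)=(-0.127600, -0.286000) → end (x,ẋ)=(-0.144279, 0.190698)
phase 2: p=-0.0363, T=0.660, ωT=2.444706, cosh=5.806956, sinh=5.720204; start (x,ẋ)=(-0.144279, 0.190698) → end (x,ẋ)=(-0.368838, -1.180512)
phase 3: p=0.0135, T=0.345, ωT=1.277914, cosh=1.933882, sinh=1.655264; start (x,ẋ)=(-0.368838, -1.180512) → end (x,ẋ)=(-1.253435, -4.627184)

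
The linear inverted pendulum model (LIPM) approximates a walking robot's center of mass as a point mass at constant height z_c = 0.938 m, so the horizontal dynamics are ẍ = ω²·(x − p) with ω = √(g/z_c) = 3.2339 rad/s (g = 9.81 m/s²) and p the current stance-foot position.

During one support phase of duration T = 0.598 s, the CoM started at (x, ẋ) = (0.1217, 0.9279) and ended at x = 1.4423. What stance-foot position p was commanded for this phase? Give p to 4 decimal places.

ωT = 3.2339·0.598 = 1.933872; cosh(ωT) = 3.530413, sinh(ωT) = 3.385826
x(T) = p + (x₀−p)·cosh(ωT) + (ẋ₀/ω)·sinh(ωT) ⇒ p·(1 − cosh) = x(T) − x₀·cosh − (ẋ₀/ω)·sinh
numerator   = 1.4423 − (0.1217)·3.530413 − (0.9279/3.2339)·3.385826 = 0.041157
denominator = 1 − 3.530413 = -2.530413
p = 0.041157 / -2.530413 = -0.0163

p = -0.0163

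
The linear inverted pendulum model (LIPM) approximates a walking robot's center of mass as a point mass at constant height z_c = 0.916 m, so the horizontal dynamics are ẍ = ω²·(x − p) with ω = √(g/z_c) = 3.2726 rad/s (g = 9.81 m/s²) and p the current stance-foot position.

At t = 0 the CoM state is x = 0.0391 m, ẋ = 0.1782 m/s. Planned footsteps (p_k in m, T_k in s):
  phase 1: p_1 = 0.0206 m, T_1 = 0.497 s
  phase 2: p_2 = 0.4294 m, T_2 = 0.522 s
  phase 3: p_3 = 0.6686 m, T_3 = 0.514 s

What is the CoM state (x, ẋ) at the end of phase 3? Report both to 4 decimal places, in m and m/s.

x = -0.5642, ẋ = -3.8430

phase 1: p=0.0206, T=0.497, ωT=1.626482, cosh=2.641286, sinh=2.444666; start (x,ẋ)=(0.039100, 0.178200) → end (x,ẋ)=(0.202581, 0.618685)
phase 2: p=0.4294, T=0.522, ωT=1.708297, cosh=2.850364, sinh=2.669190; start (x,ẋ)=(0.202581, 0.618685) → end (x,ẋ)=(0.287494, -0.217830)
phase 3: p=0.6686, T=0.514, ωT=1.682116, cosh=2.781452, sinh=2.595472; start (x,ẋ)=(0.287494, -0.217830) → end (x,ẋ)=(-0.564189, -3.842980)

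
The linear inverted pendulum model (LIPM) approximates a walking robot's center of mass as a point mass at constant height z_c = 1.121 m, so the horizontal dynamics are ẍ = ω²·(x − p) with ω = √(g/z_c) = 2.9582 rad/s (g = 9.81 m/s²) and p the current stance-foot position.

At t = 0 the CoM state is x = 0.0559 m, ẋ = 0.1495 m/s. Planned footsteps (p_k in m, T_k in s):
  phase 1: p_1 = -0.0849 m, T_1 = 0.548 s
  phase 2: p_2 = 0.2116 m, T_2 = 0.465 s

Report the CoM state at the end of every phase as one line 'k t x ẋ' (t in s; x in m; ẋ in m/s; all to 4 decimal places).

1 0.5480 0.4080 1.4052
2 1.0130 1.5049 4.0340

phase 1: p=-0.0849, T=0.548, ωT=1.621094, cosh=2.628151, sinh=2.430469; start (x,ẋ)=(0.055900, 0.149500) → end (x,ẋ)=(0.407973, 1.405234)
phase 2: p=0.2116, T=0.465, ωT=1.375563, cosh=2.105001, sinh=1.852303; start (x,ẋ)=(0.407973, 1.405234) → end (x,ẋ)=(1.504866, 4.034044)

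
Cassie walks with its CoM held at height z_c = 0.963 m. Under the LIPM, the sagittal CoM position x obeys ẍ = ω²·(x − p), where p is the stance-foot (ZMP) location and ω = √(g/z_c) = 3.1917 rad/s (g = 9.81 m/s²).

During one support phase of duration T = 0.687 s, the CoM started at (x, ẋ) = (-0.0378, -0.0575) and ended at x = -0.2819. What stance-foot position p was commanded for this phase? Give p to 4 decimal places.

ωT = 3.1917·0.687 = 2.192698; cosh(ωT) = 4.535484, sinh(ωT) = 4.423868
x(T) = p + (x₀−p)·cosh(ωT) + (ẋ₀/ω)·sinh(ωT) ⇒ p·(1 − cosh) = x(T) − x₀·cosh − (ẋ₀/ω)·sinh
numerator   = -0.2819 − (-0.0378)·4.535484 − (-0.0575/3.1917)·4.423868 = -0.030761
denominator = 1 − 4.535484 = -3.535484
p = -0.030761 / -3.535484 = 0.0087

p = 0.0087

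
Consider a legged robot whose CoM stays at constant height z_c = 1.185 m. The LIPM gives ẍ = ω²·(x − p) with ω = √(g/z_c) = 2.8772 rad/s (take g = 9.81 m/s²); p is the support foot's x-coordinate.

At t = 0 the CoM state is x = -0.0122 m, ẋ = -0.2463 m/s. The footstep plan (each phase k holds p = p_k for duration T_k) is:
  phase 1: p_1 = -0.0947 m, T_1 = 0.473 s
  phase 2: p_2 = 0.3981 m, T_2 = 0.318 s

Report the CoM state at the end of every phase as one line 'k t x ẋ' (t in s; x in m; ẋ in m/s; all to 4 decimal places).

phase 1: p=-0.0947, T=0.473, ωT=1.360916, cosh=2.078094, sinh=1.821668; start (x,ẋ)=(-0.012200, -0.246300) → end (x,ẋ)=(-0.079199, -0.079427)
phase 2: p=0.3981, T=0.318, ωT=0.914950, cosh=1.448593, sinh=1.048056; start (x,ẋ)=(-0.079199, -0.079427) → end (x,ẋ)=(-0.322245, -1.554338)

1 0.4730 -0.0792 -0.0794
2 0.7910 -0.3222 -1.5543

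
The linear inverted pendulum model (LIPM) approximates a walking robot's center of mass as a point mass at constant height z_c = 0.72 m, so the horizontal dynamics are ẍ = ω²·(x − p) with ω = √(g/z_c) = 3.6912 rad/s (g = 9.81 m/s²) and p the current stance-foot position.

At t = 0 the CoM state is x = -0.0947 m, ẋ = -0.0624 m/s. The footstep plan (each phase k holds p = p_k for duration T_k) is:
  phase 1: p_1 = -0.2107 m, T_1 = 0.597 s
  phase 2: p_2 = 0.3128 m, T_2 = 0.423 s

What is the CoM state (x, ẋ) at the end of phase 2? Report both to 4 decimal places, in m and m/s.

x = 1.1508, ẋ = 3.4873

phase 1: p=-0.2107, T=0.597, ωT=2.203646, cosh=4.584191, sinh=4.473791; start (x,ẋ)=(-0.094700, -0.062400) → end (x,ẋ)=(0.245436, 1.629531)
phase 2: p=0.3128, T=0.423, ωT=1.561378, cosh=2.487614, sinh=2.277767; start (x,ẋ)=(0.245436, 1.629531) → end (x,ẋ)=(1.150777, 3.487271)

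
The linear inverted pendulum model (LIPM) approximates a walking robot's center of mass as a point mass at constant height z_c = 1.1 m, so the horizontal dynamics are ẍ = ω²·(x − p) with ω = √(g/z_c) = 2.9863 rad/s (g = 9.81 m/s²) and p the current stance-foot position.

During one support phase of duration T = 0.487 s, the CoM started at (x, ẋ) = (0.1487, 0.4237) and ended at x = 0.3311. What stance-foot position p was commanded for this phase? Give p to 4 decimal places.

ωT = 2.9863·0.487 = 1.454328; cosh(ωT) = 2.257581, sinh(ωT) = 2.024024
x(T) = p + (x₀−p)·cosh(ωT) + (ẋ₀/ω)·sinh(ωT) ⇒ p·(1 − cosh) = x(T) − x₀·cosh − (ẋ₀/ω)·sinh
numerator   = 0.3311 − (0.1487)·2.257581 − (0.4237/2.9863)·2.024024 = -0.291773
denominator = 1 − 2.257581 = -1.257581
p = -0.291773 / -1.257581 = 0.2320

p = 0.2320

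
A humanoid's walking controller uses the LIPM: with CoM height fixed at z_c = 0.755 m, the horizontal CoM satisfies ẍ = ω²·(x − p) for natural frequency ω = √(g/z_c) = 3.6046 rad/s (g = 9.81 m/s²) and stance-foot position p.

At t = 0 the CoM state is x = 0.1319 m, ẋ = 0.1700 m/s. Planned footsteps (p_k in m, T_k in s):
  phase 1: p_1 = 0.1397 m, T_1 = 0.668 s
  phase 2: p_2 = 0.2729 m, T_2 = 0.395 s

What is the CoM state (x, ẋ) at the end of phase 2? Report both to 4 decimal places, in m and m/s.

x = 0.8878, ẋ = 2.3363

phase 1: p=0.1397, T=0.668, ωT=2.407873, cosh=5.600154, sinh=5.510148; start (x,ẋ)=(0.131900, 0.170000) → end (x,ẋ)=(0.355888, 0.797104)
phase 2: p=0.2729, T=0.395, ωT=1.423817, cosh=2.196868, sinh=1.956074; start (x,ẋ)=(0.355888, 0.797104) → end (x,ẋ)=(0.887771, 2.336269)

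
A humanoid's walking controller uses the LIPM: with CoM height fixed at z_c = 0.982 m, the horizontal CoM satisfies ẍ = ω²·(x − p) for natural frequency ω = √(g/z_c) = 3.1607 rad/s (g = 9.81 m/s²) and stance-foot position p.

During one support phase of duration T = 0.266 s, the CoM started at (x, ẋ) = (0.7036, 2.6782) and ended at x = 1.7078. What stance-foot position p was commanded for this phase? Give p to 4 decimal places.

p = 0.1569

ωT = 3.1607·0.266 = 0.840746; cosh(ωT) = 1.374742, sinh(ωT) = 0.943354
x(T) = p + (x₀−p)·cosh(ωT) + (ẋ₀/ω)·sinh(ωT) ⇒ p·(1 − cosh) = x(T) − x₀·cosh − (ẋ₀/ω)·sinh
numerator   = 1.7078 − (0.7036)·1.374742 − (2.6782/3.1607)·0.943354 = -0.058814
denominator = 1 − 1.374742 = -0.374742
p = -0.058814 / -0.374742 = 0.1569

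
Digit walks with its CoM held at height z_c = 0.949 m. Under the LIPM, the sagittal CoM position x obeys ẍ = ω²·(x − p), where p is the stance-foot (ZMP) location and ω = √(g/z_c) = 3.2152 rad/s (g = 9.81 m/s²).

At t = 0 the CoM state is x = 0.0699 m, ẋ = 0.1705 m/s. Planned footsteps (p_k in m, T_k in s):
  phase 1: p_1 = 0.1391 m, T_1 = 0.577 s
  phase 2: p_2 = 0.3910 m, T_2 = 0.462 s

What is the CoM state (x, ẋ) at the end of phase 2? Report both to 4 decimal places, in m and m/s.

phase 1: p=0.1391, T=0.577, ωT=1.855170, cosh=3.274607, sinh=3.118181; start (x,ẋ)=(0.069900, 0.170500) → end (x,ẋ)=(0.077852, -0.135449)
phase 2: p=0.3910, T=0.462, ωT=1.485422, cosh=2.321619, sinh=2.095212; start (x,ẋ)=(0.077852, -0.135449) → end (x,ẋ)=(-0.424276, -2.423989)

x = -0.4243, ẋ = -2.4240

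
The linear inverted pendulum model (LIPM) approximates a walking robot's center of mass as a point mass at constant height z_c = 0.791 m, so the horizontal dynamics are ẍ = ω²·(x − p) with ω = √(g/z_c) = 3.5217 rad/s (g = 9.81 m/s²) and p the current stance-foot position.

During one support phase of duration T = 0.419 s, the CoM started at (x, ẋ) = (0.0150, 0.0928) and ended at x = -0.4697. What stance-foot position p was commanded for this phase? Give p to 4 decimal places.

ωT = 3.5217·0.419 = 1.475592; cosh(ωT) = 2.301134, sinh(ωT) = 2.072491
x(T) = p + (x₀−p)·cosh(ωT) + (ẋ₀/ω)·sinh(ωT) ⇒ p·(1 − cosh) = x(T) − x₀·cosh − (ẋ₀/ω)·sinh
numerator   = -0.4697 − (0.0150)·2.301134 − (0.0928/3.5217)·2.072491 = -0.558829
denominator = 1 − 2.301134 = -1.301134
p = -0.558829 / -1.301134 = 0.4295

p = 0.4295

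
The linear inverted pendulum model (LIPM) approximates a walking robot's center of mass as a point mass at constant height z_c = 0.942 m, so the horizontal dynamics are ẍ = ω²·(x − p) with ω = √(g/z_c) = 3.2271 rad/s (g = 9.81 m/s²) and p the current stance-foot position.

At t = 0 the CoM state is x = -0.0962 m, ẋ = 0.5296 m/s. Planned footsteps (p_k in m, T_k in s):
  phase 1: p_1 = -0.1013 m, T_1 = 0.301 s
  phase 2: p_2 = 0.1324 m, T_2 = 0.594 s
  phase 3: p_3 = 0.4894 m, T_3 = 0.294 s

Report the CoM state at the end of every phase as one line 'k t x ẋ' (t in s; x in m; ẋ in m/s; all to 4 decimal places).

1 0.3010 0.0921 0.8183
2 0.8950 0.8359 2.4097
3 1.1890 1.8235 4.8055

phase 1: p=-0.1013, T=0.301, ωT=0.971357, cosh=1.510048, sinh=1.131479; start (x,ẋ)=(-0.096200, 0.529600) → end (x,ẋ)=(0.092088, 0.818343)
phase 2: p=0.1324, T=0.594, ωT=1.916897, cosh=3.473446, sinh=3.326383; start (x,ẋ)=(0.092088, 0.818343) → end (x,ẋ)=(0.835900, 2.409745)
phase 3: p=0.4894, T=0.294, ωT=0.948767, cosh=1.484871, sinh=1.097653; start (x,ẋ)=(0.835900, 2.409745) → end (x,ẋ)=(1.823549, 4.805546)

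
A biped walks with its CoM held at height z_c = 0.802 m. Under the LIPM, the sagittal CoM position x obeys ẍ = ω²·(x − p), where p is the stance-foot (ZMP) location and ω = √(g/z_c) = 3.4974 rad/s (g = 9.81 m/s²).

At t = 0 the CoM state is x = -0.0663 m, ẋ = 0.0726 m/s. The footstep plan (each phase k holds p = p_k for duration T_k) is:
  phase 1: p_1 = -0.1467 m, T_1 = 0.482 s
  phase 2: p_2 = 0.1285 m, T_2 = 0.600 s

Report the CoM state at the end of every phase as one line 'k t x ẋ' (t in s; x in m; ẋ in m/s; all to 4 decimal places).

1 0.4820 0.1318 0.9353
2 1.0820 1.2159 3.9163

phase 1: p=-0.1467, T=0.482, ωT=1.685747, cosh=2.790893, sinh=2.605587; start (x,ẋ)=(-0.066300, 0.072600) → end (x,ẋ)=(0.131775, 0.935286)
phase 2: p=0.1285, T=0.600, ωT=2.098440, cosh=4.138044, sinh=4.015397; start (x,ẋ)=(0.131775, 0.935286) → end (x,ẋ)=(1.215864, 3.916252)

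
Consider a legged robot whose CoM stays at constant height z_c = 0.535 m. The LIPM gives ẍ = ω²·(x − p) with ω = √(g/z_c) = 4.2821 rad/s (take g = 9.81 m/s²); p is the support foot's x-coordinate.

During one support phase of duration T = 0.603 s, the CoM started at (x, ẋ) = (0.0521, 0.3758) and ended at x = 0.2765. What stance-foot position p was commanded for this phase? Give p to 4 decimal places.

ωT = 4.2821·0.603 = 2.582106; cosh(ωT) = 6.650290, sinh(ωT) = 6.574675
x(T) = p + (x₀−p)·cosh(ωT) + (ẋ₀/ω)·sinh(ωT) ⇒ p·(1 − cosh) = x(T) − x₀·cosh − (ẋ₀/ω)·sinh
numerator   = 0.2765 − (0.0521)·6.650290 − (0.3758/4.2821)·6.574675 = -0.646978
denominator = 1 − 6.650290 = -5.650290
p = -0.646978 / -5.650290 = 0.1145

p = 0.1145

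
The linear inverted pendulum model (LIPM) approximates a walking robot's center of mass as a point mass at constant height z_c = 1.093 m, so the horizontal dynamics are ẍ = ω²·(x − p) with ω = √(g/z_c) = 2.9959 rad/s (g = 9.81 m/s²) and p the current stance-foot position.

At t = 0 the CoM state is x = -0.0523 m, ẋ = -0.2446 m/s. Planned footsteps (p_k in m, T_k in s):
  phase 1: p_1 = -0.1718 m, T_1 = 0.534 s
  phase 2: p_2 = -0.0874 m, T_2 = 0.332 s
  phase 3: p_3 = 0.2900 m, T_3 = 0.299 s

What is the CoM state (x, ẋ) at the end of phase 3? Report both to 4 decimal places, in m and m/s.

phase 1: p=-0.1718, T=0.534, ωT=1.599811, cosh=2.577015, sinh=2.375080; start (x,ẋ)=(-0.052300, -0.244600) → end (x,ẋ)=(-0.057760, 0.219965)
phase 2: p=-0.0874, T=0.332, ωT=0.994639, cosh=1.536802, sinh=1.166945; start (x,ẋ)=(-0.057760, 0.219965) → end (x,ẋ)=(0.043830, 0.441665)
phase 3: p=0.2900, T=0.299, ωT=0.895774, cosh=1.428761, sinh=1.020470; start (x,ẋ)=(0.043830, 0.441665) → end (x,ẋ)=(0.088723, -0.121562)

x = 0.0887, ẋ = -0.1216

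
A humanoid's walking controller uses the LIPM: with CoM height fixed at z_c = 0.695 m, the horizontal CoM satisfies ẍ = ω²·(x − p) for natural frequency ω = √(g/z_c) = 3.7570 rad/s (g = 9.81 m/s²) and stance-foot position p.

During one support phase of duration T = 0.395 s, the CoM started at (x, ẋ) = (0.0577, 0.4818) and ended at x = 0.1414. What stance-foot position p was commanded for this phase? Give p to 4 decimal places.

ωT = 3.7570·0.395 = 1.484015; cosh(ωT) = 2.318672, sinh(ωT) = 2.091947
x(T) = p + (x₀−p)·cosh(ωT) + (ẋ₀/ω)·sinh(ωT) ⇒ p·(1 − cosh) = x(T) − x₀·cosh − (ẋ₀/ω)·sinh
numerator   = 0.1414 − (0.0577)·2.318672 − (0.4818/3.7570)·2.091947 = -0.260660
denominator = 1 − 2.318672 = -1.318672
p = -0.260660 / -1.318672 = 0.1977

p = 0.1977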